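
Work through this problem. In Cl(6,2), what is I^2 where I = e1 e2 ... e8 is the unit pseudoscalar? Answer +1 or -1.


The pseudoscalar I = e1...e_n (product of all n generators) of Cl(p,q) satisfies I^2 = (-1)^(q + n(n-1)/2).
p = 6, q = 2, n = p + q = 8
n(n-1)/2 = 8 * 7 / 2 = 28
Exponent = q + n(n-1)/2 = 2 + 28 = 30
I^2 = (-1)^30 = +1


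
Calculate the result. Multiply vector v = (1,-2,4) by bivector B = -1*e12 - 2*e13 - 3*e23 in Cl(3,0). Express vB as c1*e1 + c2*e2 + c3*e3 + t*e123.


vB has grade-1 (vector) and grade-3 (trivector) parts: vB = (v _| B) + (v ^ B).
Vector part <vB>_1:
  e1: -v2*b12 - v3*b13 = -(-2)*(-1) - (4)*(-2) = 6
  e2: v1*b12 - v3*b23 = (1)*(-1) - (4)*(-3) = 11
  e3: v1*b13 + v2*b23 = (1)*(-2) + (-2)*(-3) = 4
Trivector part <vB>_3:
  e123: v1*b23 - v2*b13 + v3*b12 = (1)*(-3) - (-2)*(-2) + (4)*(-1) = -11
vB = 6*e1 + 11*e2 + 4*e3 - 11*e123


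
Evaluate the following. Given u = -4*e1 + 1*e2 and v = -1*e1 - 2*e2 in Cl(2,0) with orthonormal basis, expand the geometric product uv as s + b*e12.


Expand: (-4*e1 + 1*e2)(-1*e1 - 2*e2)
= (-4)*(-1)*e1e1 + (-4)*(-2)*e1e2 + 1*(-1)*e2e1 + 1*(-2)*e2e2
Using e1^2 = e2^2 = 1, e2e1 = -e1e2:
Scalar part s = (-4)*(-1) + 1*(-2) = 4 + (-2) = 2
Bivector part b = (-4)*(-2) - 1*(-1) = 8 - (-1) = 9
uv = 2 + 9*e12


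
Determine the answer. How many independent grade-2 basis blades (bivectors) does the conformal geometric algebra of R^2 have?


The conformal model of R^2 uses Cl(3,1) with m = 2 + 2 = 4 generators.
Number of grade-2 blades = C(m, 2) = C(4, 2)
= 4*3/2 = 6


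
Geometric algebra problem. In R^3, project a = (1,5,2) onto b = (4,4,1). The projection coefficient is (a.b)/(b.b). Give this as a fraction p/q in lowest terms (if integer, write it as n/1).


Projection coefficient = (a . b) / (b . b)
a . b = 1*4 + 5*4 + 2*1
= 4 + 20 + 2 = 26
b . b = 4^2 + 4^2 + 1^2
= 16 + 16 + 1 = 33
Coefficient = 26/33
In lowest terms: 26/33


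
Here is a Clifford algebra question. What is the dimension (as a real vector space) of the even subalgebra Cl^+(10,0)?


Even subalgebra dimension = 2^(n-1)
n = 10 + 0 = 10
2^(10 - 1) = 2^9 = 512
Verification: sum of C(10,k) for even k = 1 + 45 + 210 + 210 + 45 + 1 = 512
Result = 512


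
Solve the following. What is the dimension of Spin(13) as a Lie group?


Spin(n) double-covers SO(n); both have Lie algebra so(n) of dimension n(n-1)/2.
n = 13
n(n-1) = 13 * 12 = 156
dim Spin(13) = 156/2 = 78


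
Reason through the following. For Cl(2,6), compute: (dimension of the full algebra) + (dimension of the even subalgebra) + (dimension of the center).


n = 2 + 6 = 8
Total dim = 2^8 = 256
Even subalgebra dim = 2^7 = 128
n is even, so center dim = 1
Sum = 256 + 128 + 1 = 385


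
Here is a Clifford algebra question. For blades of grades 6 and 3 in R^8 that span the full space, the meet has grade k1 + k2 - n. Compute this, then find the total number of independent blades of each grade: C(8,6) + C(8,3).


Meet grade = grade(A) + grade(B) - n
= 6 + 3 - 8 = 1
C(8,6) = 28
C(8,3) = 56
dim_A + dim_B = 28 + 56 = 84


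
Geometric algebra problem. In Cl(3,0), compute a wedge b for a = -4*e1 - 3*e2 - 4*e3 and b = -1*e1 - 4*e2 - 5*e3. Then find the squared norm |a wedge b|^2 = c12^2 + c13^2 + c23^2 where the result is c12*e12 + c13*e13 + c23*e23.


a wedge b = (a1*b2 - a2*b1)*e12 + (a1*b3 - a3*b1)*e13 + (a2*b3 - a3*b2)*e23
e12 coeff: (-4)*(-4) - (-3)*(-1) = 16 - 3 = 13
e13 coeff: (-4)*(-5) - (-4)*(-1) = 20 - 4 = 16
e23 coeff: (-3)*(-5) - (-4)*(-4) = 15 - 16 = -1
|a wedge b|^2 = 13^2 + 16^2 + (-1)^2
= 169 + 256 + 1
= 426


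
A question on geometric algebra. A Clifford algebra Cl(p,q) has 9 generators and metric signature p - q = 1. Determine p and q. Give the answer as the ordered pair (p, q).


We need p + q = 9 and p - q = 1.
Adding: 2p = 9 + 1 = 10, so p = 5.
Then q = 9 - 5 = 4.
(p, q) = (5, 4)


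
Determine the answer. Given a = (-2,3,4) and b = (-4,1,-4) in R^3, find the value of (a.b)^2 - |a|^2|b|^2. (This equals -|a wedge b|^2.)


a . b = (-2)*(-4) + 3*1 + 4*(-4)
= 8 + 3 + (-16) = -5
|a|^2 = (-2)^2 + 3^2 + 4^2 = 29
|b|^2 = (-4)^2 + 1^2 + (-4)^2 = 33
(a.b)^2 = (-5)^2 = 25
|a|^2 * |b|^2 = 29 * 33 = 957
Result = 25 - 957 = -932


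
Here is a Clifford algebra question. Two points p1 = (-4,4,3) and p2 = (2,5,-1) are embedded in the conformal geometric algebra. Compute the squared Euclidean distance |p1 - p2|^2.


p1 - p2 = (-6, -1, 4)
|p1 - p2|^2 = (-6)^2 + (-1)^2 + 4^2
= 36 + 1 + 16
= 53


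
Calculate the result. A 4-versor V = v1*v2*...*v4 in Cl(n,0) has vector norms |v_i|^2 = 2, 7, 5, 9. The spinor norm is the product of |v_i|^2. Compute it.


Spinor norm N(V) = |v1|^2 * |v2|^2 * ... * |v4|^2
= 2 * 7 * 5 * 9
Running product: 2, 14, 70, 630
N(V) = 630


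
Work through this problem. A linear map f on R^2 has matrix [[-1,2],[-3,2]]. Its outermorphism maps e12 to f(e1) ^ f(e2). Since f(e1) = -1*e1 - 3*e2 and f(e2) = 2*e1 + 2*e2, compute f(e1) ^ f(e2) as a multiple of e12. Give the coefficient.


The outermorphism of a linear map f sends e1^e2 to f(e1)^f(e2).
f(e1) = -1*e1 - 3*e2
f(e2) = 2*e1 + 2*e2
f(e1) ^ f(e2) = (-1*e1 - 3*e2) ^ (2*e1 + 2*e2)
= (-1)*2*e12 + (-3)*2*e21
= (-2 - (-6))*e12
= 4*e12
Coefficient = 4


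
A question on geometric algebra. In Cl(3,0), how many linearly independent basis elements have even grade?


Even subalgebra dimension = 2^(n-1)
n = 3 + 0 = 3
2^(3 - 1) = 2^2 = 4
Verification: sum of C(3,k) for even k = 1 + 3 = 4
Result = 4


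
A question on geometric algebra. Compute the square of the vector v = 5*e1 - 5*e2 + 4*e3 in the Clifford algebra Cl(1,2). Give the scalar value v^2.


v^2 = sum of c_i^2 * e_i^2
Positive signature terms (e_i^2 = +1): 5^2 = 25
Negative signature terms (e_j^2 = -1): (-5)^2 + 4^2 = 41
v^2 = 25 - 41 = -16


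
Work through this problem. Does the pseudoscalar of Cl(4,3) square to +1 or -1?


The pseudoscalar I = e1...e_n (product of all n generators) of Cl(p,q) satisfies I^2 = (-1)^(q + n(n-1)/2).
p = 4, q = 3, n = p + q = 7
n(n-1)/2 = 7 * 6 / 2 = 21
Exponent = q + n(n-1)/2 = 3 + 21 = 24
I^2 = (-1)^24 = +1


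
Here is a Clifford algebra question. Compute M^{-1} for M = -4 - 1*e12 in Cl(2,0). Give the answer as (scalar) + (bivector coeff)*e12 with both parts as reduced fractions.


M = -4 - 1*e12, where e12^2 = -1.
Since M commutes with its reverse ~M = a - b*e12, M * ~M = a^2 - b^2*e12^2 = a^2 + b^2.
So M^{-1} = ~M / (a^2 + b^2) = (a - b*e12)/(a^2 + b^2).
a^2 + b^2 = 16 + 1 = 17
Scalar part = -4/17 = -4/17
Bivector coeff = 1/17 = 1/17
M^{-1} = -4/17 + 1/17*e12


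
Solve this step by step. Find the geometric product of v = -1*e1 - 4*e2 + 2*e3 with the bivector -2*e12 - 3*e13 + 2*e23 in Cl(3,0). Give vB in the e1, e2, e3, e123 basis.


vB has grade-1 (vector) and grade-3 (trivector) parts: vB = (v _| B) + (v ^ B).
Vector part <vB>_1:
  e1: -v2*b12 - v3*b13 = -(-4)*(-2) - (2)*(-3) = -2
  e2: v1*b12 - v3*b23 = (-1)*(-2) - (2)*(2) = -2
  e3: v1*b13 + v2*b23 = (-1)*(-3) + (-4)*(2) = -5
Trivector part <vB>_3:
  e123: v1*b23 - v2*b13 + v3*b12 = (-1)*(2) - (-4)*(-3) + (2)*(-2) = -18
vB = -2*e1 - 2*e2 - 5*e3 - 18*e123


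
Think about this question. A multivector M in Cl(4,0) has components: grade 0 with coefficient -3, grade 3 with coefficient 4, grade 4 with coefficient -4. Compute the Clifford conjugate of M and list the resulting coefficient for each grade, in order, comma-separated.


Clifford conjugate sign for grade k: (-1)^(k(k+1)/2)
Grade 0: (-1)^(0*1/2) = (-1)^0 = 1, coeff -3 -> -3
Grade 3: (-1)^(3*4/2) = (-1)^6 = 1, coeff 4 -> 4
Grade 4: (-1)^(4*5/2) = (-1)^10 = 1, coeff -4 -> -4
Conjugated coefficients: -3, 4, -4


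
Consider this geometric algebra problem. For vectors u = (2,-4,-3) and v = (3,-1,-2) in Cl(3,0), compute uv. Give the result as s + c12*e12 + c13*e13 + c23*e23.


In Cl(3,0): e_i^2 = 1, e_ie_j = -e_je_i for i != j.
Scalar part = u . v = 2*3 + (-4)*(-1) + (-3)*(-2)
= 6 + 4 + 6 = 16
e12 coeff = 2*(-1) - (-4)*3 = -2 - (-12) = 10
e13 coeff = 2*(-2) - (-3)*3 = -4 - (-9) = 5
e23 coeff = (-4)*(-2) - (-3)*(-1) = 8 - 3 = 5
uv = 16 + 10*e12 + 5*e13 + 5*e23


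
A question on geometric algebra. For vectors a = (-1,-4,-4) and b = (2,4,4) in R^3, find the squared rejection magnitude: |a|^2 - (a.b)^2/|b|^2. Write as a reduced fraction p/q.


|a|^2 = (-1)^2 + (-4)^2 + (-4)^2 = 33
|b|^2 = 2^2 + 4^2 + 4^2 = 36
a . b = (-1)*2 + (-4)*4 + (-4)*4 = -34
(a.b)^2 = (-34)^2 = 1156
|rej|^2 = 33 - 1156/36
= (1188 - 1156)/36
= 32/36
In lowest terms: 8/9


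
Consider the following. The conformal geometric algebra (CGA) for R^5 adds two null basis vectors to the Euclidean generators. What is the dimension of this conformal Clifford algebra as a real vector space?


The conformal model of R^5 uses Cl(6,1): the 5 Euclidean generators plus two extra orthogonal generators e+ (e+^2 = +1) and e- (e-^2 = -1), from which the null vectors e0, einf are built.
Number of generators m = 5 + 2 = 7.
dim Cl(p,q) = 2^m = 2^7 = 128


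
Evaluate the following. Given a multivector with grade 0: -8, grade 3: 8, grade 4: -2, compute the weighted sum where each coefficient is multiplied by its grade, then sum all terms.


Grade-weighted sum = sum of grade_k * coefficient_k
0*(-8) = 0
3*8 = 24
4*(-2) = -8
Total = 0 + 24 + (-8) = 16


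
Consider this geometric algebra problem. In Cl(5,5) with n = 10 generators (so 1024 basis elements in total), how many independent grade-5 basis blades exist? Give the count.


Number of grade-k basis blades in Cl(p,q) with n = p + q is C(n, k).
n = 5 + 5 = 10
C(10, 5) = 10! / (5! * 5!)
= 3628800 / (120 * 120)
= 252


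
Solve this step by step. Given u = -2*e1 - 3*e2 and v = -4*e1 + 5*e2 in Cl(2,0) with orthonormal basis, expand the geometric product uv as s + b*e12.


Expand: (-2*e1 - 3*e2)(-4*e1 + 5*e2)
= (-2)*(-4)*e1e1 + (-2)*5*e1e2 + (-3)*(-4)*e2e1 + (-3)*5*e2e2
Using e1^2 = e2^2 = 1, e2e1 = -e1e2:
Scalar part s = (-2)*(-4) + (-3)*5 = 8 + (-15) = -7
Bivector part b = (-2)*5 - (-3)*(-4) = -10 - 12 = -22
uv = -7 - 22*e12


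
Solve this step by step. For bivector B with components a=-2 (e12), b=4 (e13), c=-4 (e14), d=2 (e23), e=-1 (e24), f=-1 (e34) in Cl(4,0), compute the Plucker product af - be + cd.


Plucker relation: af - be + cd
a*f = (-2)*(-1) = 2
b*e = 4*(-1) = -4
c*d = (-4)*2 = -8
af - be + cd = 2 - (-4) + (-8)
= -2


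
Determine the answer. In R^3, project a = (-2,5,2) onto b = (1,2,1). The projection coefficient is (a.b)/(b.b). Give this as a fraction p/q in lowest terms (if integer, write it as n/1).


Projection coefficient = (a . b) / (b . b)
a . b = (-2)*1 + 5*2 + 2*1
= -2 + 10 + 2 = 10
b . b = 1^2 + 2^2 + 1^2
= 1 + 4 + 1 = 6
Coefficient = 10/6
In lowest terms: 5/3


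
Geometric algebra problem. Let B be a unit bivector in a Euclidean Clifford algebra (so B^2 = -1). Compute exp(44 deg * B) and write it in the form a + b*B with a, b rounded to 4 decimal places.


For a unit bivector B with B^2 = -1, the exponential series gives
e^(theta*B) = cos(theta) + sin(theta)*B (the GA analogue of Euler's formula).
theta = 44 degrees = 0.767945 rad
cos(44 deg) = 0.7193
sin(44 deg) = 0.6947
exp(theta*B) = 0.7193 + 0.6947*B


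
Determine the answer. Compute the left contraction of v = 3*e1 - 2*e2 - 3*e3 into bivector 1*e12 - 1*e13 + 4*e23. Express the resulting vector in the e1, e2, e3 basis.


Left contraction v _| B = <vB>_1 (grade-1 part of the geometric product vB).
Using e1_|e12 = e2, e2_|e12 = -e1, e1_|e13 = e3, e3_|e13 = -e1, e2_|e23 = e3, e3_|e23 = -e2:
e1 coeff: -v2*b12 - v3*b13 = -(-2)*(1) - (-3)*(-1) = -1
e2 coeff: v1*b12 - v3*b23 = (3)*(1) - (-3)*(4) = 15
e3 coeff: v1*b13 + v2*b23 = (3)*(-1) + (-2)*(4) = -11
v _| B = -1*e1 + 15*e2 - 11*e3


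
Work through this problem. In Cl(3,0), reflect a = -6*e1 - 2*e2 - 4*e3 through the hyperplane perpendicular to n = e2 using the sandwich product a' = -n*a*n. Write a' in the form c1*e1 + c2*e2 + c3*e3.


Reflection formula: a' = -n*a*n, with n = e2 (unit vector, n^2 = 1).
For reflection through hyperplane perp to e2:
The component along e2 flips sign, others stay.
a = (-6, -2, -4)
a' = (-6, 2, -4)
a' = -6*e1 + 2*e2 - 4*e3


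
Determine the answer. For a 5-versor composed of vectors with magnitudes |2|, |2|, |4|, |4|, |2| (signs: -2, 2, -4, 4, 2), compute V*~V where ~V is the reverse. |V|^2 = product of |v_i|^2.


Each vector v_i has |v_i|^2 = s_i^2
Squared scales: (-2)^2 = 4, 2^2 = 4, (-4)^2 = 16, 4^2 = 16, 2^2 = 4
|V|^2 = 4 * 4 * 16 * 16 * 4
= 16384


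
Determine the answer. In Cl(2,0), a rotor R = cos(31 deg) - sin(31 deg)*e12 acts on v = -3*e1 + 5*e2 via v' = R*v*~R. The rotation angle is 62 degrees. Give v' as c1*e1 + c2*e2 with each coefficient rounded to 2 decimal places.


Rotor R = cos(31deg) - sin(31deg)*e12
Rotation angle theta = 2 * 31 = 62 degrees
v' = R*v*~R rotates v by theta.
cos(62deg) = 0.4695, sin(62deg) = 0.8829
v'_1 = -3*cos(62deg) - 5*sin(62deg)
= -3*0.4695 - 5*0.8829
= -5.82
v'_2 = -3*sin(62deg) + 5*cos(62deg)
= -3*0.8829 + 5*0.4695
= -0.30
v' = -5.82*e1 - 0.30*e2


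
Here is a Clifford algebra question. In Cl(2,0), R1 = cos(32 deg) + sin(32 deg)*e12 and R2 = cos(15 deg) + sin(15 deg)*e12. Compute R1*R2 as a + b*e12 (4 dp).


Same-plane rotors commute and their half-angles add:
R1*R2 = cos(a1 + a2) + sin(a1 + a2)*e12.
a1 + a2 = 32 + 15 = 47 deg
cos(47 deg) = 0.6820
sin(47 deg) = 0.7314
R1*R2 = 0.6820 + 0.7314*e12


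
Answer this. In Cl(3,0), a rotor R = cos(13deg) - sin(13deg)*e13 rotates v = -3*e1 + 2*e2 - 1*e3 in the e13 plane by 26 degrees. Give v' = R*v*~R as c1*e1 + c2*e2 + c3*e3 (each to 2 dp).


Rotor R = cos(13deg) - sin(13deg)*e13
Rotation angle theta = 2 * 13 = 26 degrees in the e13 plane (e1 -> e3).
The component perpendicular to the plane (e2) is invariant: v'_2 = v2 = 2.00
cos(26deg) = 0.8988, sin(26deg) = 0.4384
v'_1 = v1*cos(theta) - v3*sin(theta) = -3*0.8988 - (-1)*0.4384 = -2.26
v'_3 = v1*sin(theta) + v3*cos(theta) = -3*0.4384 + (-1)*0.8988 = -2.21
v' = -2.26*e1 + 2.00*e2 - 2.21*e3


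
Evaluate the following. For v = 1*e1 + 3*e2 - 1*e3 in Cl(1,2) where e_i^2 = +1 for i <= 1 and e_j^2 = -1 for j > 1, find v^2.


v^2 = sum of c_i^2 * e_i^2
Positive signature terms (e_i^2 = +1): 1^2 = 1
Negative signature terms (e_j^2 = -1): 3^2 + (-1)^2 = 10
v^2 = 1 - 10 = -9


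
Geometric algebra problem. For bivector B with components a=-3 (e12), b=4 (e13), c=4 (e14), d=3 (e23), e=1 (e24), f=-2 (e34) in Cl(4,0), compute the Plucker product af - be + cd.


Plucker relation: af - be + cd
a*f = (-3)*(-2) = 6
b*e = 4*1 = 4
c*d = 4*3 = 12
af - be + cd = 6 - 4 + 12
= 14


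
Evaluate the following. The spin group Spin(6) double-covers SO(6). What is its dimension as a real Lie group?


Spin(n) double-covers SO(n); both have Lie algebra so(n) of dimension n(n-1)/2.
n = 6
n(n-1) = 6 * 5 = 30
dim Spin(6) = 30/2 = 15


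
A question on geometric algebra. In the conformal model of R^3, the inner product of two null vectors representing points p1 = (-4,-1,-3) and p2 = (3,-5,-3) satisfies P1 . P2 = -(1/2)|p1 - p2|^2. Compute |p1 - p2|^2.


p1 - p2 = (-7, 4, 0)
|p1 - p2|^2 = (-7)^2 + 4^2 + 0^2
= 49 + 16 + 0
= 65


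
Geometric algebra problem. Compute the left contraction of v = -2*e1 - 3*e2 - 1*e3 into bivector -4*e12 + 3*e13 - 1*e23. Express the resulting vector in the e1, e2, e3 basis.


Left contraction v _| B = <vB>_1 (grade-1 part of the geometric product vB).
Using e1_|e12 = e2, e2_|e12 = -e1, e1_|e13 = e3, e3_|e13 = -e1, e2_|e23 = e3, e3_|e23 = -e2:
e1 coeff: -v2*b12 - v3*b13 = -(-3)*(-4) - (-1)*(3) = -9
e2 coeff: v1*b12 - v3*b23 = (-2)*(-4) - (-1)*(-1) = 7
e3 coeff: v1*b13 + v2*b23 = (-2)*(3) + (-3)*(-1) = -3
v _| B = -9*e1 + 7*e2 - 3*e3


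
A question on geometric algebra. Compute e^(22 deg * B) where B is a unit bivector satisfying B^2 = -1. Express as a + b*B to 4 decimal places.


For a unit bivector B with B^2 = -1, the exponential series gives
e^(theta*B) = cos(theta) + sin(theta)*B (the GA analogue of Euler's formula).
theta = 22 degrees = 0.383972 rad
cos(22 deg) = 0.9272
sin(22 deg) = 0.3746
exp(theta*B) = 0.9272 + 0.3746*B


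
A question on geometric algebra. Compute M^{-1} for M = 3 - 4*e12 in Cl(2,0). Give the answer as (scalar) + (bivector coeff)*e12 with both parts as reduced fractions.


M = 3 - 4*e12, where e12^2 = -1.
Since M commutes with its reverse ~M = a - b*e12, M * ~M = a^2 - b^2*e12^2 = a^2 + b^2.
So M^{-1} = ~M / (a^2 + b^2) = (a - b*e12)/(a^2 + b^2).
a^2 + b^2 = 9 + 16 = 25
Scalar part = 3/25 = 3/25
Bivector coeff = 4/25 = 4/25
M^{-1} = 3/25 + 4/25*e12


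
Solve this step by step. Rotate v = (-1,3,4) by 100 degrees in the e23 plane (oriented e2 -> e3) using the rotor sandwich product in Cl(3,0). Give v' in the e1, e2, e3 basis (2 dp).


Rotor R = cos(50deg) - sin(50deg)*e23
Rotation angle theta = 2 * 50 = 100 degrees in the e23 plane (e2 -> e3).
The component perpendicular to the plane (e1) is invariant: v'_1 = v1 = -1.00
cos(100deg) = -0.1736, sin(100deg) = 0.9848
v'_2 = v2*cos(theta) - v3*sin(theta) = 3*(-0.1736) - 4*0.9848 = -4.46
v'_3 = v2*sin(theta) + v3*cos(theta) = 3*0.9848 + 4*(-0.1736) = 2.26
v' = -1.00*e1 - 4.46*e2 + 2.26*e3


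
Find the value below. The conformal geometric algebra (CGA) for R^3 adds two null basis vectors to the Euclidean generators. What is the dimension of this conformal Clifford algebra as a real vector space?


The conformal model of R^3 uses Cl(4,1): the 3 Euclidean generators plus two extra orthogonal generators e+ (e+^2 = +1) and e- (e-^2 = -1), from which the null vectors e0, einf are built.
Number of generators m = 3 + 2 = 5.
dim Cl(p,q) = 2^m = 2^5 = 32


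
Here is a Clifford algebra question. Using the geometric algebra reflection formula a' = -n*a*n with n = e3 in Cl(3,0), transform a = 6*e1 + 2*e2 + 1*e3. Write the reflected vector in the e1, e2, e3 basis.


Reflection formula: a' = -n*a*n, with n = e3 (unit vector, n^2 = 1).
For reflection through hyperplane perp to e3:
The component along e3 flips sign, others stay.
a = (6, 2, 1)
a' = (6, 2, -1)
a' = 6*e1 + 2*e2 - 1*e3


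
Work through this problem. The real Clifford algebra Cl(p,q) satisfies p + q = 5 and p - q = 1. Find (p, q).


We need p + q = 5 and p - q = 1.
Adding: 2p = 5 + 1 = 6, so p = 3.
Then q = 5 - 3 = 2.
(p, q) = (3, 2)


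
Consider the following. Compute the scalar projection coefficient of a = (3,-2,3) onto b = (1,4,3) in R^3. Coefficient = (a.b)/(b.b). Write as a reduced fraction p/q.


Projection coefficient = (a . b) / (b . b)
a . b = 3*1 + (-2)*4 + 3*3
= 3 + (-8) + 9 = 4
b . b = 1^2 + 4^2 + 3^2
= 1 + 16 + 9 = 26
Coefficient = 4/26
In lowest terms: 2/13


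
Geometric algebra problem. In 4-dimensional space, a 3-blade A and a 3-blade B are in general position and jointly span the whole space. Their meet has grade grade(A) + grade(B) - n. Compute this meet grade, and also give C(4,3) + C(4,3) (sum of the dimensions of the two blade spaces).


Meet grade = grade(A) + grade(B) - n
= 3 + 3 - 4 = 2
C(4,3) = 4
C(4,3) = 4
dim_A + dim_B = 4 + 4 = 8


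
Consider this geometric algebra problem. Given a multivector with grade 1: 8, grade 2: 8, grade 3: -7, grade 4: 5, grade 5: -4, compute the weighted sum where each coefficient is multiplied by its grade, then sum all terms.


Grade-weighted sum = sum of grade_k * coefficient_k
1*8 = 8
2*8 = 16
3*(-7) = -21
4*5 = 20
5*(-4) = -20
Total = 8 + 16 + (-21) + 20 + (-20) = 3


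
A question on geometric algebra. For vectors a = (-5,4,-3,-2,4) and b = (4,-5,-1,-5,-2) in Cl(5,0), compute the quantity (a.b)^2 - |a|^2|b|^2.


a . b = (-5)*4 + 4*(-5) + (-3)*(-1) + (-2)*(-5) + 4*(-2)
= -20 + (-20) + 3 + 10 + (-8) = -35
|a|^2 = (-5)^2 + 4^2 + (-3)^2 + (-2)^2 + 4^2 = 70
|b|^2 = 4^2 + (-5)^2 + (-1)^2 + (-5)^2 + (-2)^2 = 71
(a.b)^2 = (-35)^2 = 1225
|a|^2 * |b|^2 = 70 * 71 = 4970
Result = 1225 - 4970 = -3745


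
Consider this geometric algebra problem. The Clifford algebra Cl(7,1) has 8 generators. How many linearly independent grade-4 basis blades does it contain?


Number of grade-k basis blades in Cl(p,q) with n = p + q is C(n, k).
n = 7 + 1 = 8
C(8, 4) = 8! / (4! * 4!)
= 40320 / (24 * 24)
= 70


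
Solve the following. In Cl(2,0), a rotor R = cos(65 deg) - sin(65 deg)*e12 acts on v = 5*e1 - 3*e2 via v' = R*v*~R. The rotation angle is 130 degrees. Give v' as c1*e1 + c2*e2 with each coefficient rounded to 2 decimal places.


Rotor R = cos(65deg) - sin(65deg)*e12
Rotation angle theta = 2 * 65 = 130 degrees
v' = R*v*~R rotates v by theta.
cos(130deg) = -0.6428, sin(130deg) = 0.7660
v'_1 = 5*cos(130deg) - (-3)*sin(130deg)
= 5*(-0.6428) - (-3)*0.7660
= -0.92
v'_2 = 5*sin(130deg) + (-3)*cos(130deg)
= 5*0.7660 + (-3)*(-0.6428)
= 5.76
v' = -0.92*e1 + 5.76*e2


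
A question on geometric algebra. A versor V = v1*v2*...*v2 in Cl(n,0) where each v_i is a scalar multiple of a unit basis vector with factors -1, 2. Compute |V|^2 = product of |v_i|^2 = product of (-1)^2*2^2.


Each vector v_i has |v_i|^2 = s_i^2
Squared scales: (-1)^2 = 1, 2^2 = 4
|V|^2 = 1 * 4
= 4


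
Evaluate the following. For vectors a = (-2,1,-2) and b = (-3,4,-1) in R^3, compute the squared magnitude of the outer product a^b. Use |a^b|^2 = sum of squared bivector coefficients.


a wedge b = (a1*b2 - a2*b1)*e12 + (a1*b3 - a3*b1)*e13 + (a2*b3 - a3*b2)*e23
e12 coeff: (-2)*4 - 1*(-3) = -8 - (-3) = -5
e13 coeff: (-2)*(-1) - (-2)*(-3) = 2 - 6 = -4
e23 coeff: 1*(-1) - (-2)*4 = -1 - (-8) = 7
|a wedge b|^2 = (-5)^2 + (-4)^2 + 7^2
= 25 + 16 + 49
= 90


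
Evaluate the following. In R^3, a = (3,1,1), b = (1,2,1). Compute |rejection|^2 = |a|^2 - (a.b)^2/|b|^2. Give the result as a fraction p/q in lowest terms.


|a|^2 = 3^2 + 1^2 + 1^2 = 11
|b|^2 = 1^2 + 2^2 + 1^2 = 6
a . b = 3*1 + 1*2 + 1*1 = 6
(a.b)^2 = 6^2 = 36
|rej|^2 = 11 - 36/6
= (66 - 36)/6
= 30/6
In lowest terms: 5/1


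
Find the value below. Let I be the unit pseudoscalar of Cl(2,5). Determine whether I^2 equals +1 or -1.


The pseudoscalar I = e1...e_n (product of all n generators) of Cl(p,q) satisfies I^2 = (-1)^(q + n(n-1)/2).
p = 2, q = 5, n = p + q = 7
n(n-1)/2 = 7 * 6 / 2 = 21
Exponent = q + n(n-1)/2 = 5 + 21 = 26
I^2 = (-1)^26 = +1


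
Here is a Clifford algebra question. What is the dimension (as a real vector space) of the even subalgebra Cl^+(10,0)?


Even subalgebra dimension = 2^(n-1)
n = 10 + 0 = 10
2^(10 - 1) = 2^9 = 512
Verification: sum of C(10,k) for even k = 1 + 45 + 210 + 210 + 45 + 1 = 512
Result = 512


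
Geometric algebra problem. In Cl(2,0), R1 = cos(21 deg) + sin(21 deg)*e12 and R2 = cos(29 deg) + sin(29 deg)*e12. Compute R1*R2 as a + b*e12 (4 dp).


Same-plane rotors commute and their half-angles add:
R1*R2 = cos(a1 + a2) + sin(a1 + a2)*e12.
a1 + a2 = 21 + 29 = 50 deg
cos(50 deg) = 0.6428
sin(50 deg) = 0.7660
R1*R2 = 0.6428 + 0.7660*e12


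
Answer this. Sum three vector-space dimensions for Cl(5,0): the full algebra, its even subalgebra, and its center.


n = 5 + 0 = 5
Total dim = 2^5 = 32
Even subalgebra dim = 2^4 = 16
n is odd, so center dim = 2
Sum = 32 + 16 + 2 = 50


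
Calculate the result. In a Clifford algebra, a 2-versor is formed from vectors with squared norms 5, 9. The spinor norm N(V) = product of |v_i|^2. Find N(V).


Spinor norm N(V) = |v1|^2 * |v2|^2 * ... * |v2|^2
= 5 * 9
Running product: 5, 45
N(V) = 45


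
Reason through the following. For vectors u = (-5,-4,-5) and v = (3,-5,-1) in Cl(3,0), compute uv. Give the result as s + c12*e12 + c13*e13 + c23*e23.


In Cl(3,0): e_i^2 = 1, e_ie_j = -e_je_i for i != j.
Scalar part = u . v = (-5)*3 + (-4)*(-5) + (-5)*(-1)
= -15 + 20 + 5 = 10
e12 coeff = (-5)*(-5) - (-4)*3 = 25 - (-12) = 37
e13 coeff = (-5)*(-1) - (-5)*3 = 5 - (-15) = 20
e23 coeff = (-4)*(-1) - (-5)*(-5) = 4 - 25 = -21
uv = 10 + 37*e12 + 20*e13 - 21*e23


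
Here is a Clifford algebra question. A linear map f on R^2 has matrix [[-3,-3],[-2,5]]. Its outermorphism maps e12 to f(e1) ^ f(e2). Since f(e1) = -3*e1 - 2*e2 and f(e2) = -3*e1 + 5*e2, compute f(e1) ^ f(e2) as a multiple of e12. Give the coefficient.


The outermorphism of a linear map f sends e1^e2 to f(e1)^f(e2).
f(e1) = -3*e1 - 2*e2
f(e2) = -3*e1 + 5*e2
f(e1) ^ f(e2) = (-3*e1 - 2*e2) ^ (-3*e1 + 5*e2)
= (-3)*5*e12 + (-2)*(-3)*e21
= (-15 - 6)*e12
= -21*e12
Coefficient = -21


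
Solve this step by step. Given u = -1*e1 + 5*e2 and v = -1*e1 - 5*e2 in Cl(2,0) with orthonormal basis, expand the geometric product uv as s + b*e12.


Expand: (-1*e1 + 5*e2)(-1*e1 - 5*e2)
= (-1)*(-1)*e1e1 + (-1)*(-5)*e1e2 + 5*(-1)*e2e1 + 5*(-5)*e2e2
Using e1^2 = e2^2 = 1, e2e1 = -e1e2:
Scalar part s = (-1)*(-1) + 5*(-5) = 1 + (-25) = -24
Bivector part b = (-1)*(-5) - 5*(-1) = 5 - (-5) = 10
uv = -24 + 10*e12


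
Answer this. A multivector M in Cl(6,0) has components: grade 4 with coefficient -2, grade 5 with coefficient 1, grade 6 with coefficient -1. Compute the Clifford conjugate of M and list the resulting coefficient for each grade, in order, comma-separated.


Clifford conjugate sign for grade k: (-1)^(k(k+1)/2)
Grade 4: (-1)^(4*5/2) = (-1)^10 = 1, coeff -2 -> -2
Grade 5: (-1)^(5*6/2) = (-1)^15 = -1, coeff 1 -> -1
Grade 6: (-1)^(6*7/2) = (-1)^21 = -1, coeff -1 -> 1
Conjugated coefficients: -2, -1, 1


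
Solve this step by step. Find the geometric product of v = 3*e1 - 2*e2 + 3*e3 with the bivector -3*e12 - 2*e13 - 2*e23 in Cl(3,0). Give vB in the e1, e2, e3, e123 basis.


vB has grade-1 (vector) and grade-3 (trivector) parts: vB = (v _| B) + (v ^ B).
Vector part <vB>_1:
  e1: -v2*b12 - v3*b13 = -(-2)*(-3) - (3)*(-2) = 0
  e2: v1*b12 - v3*b23 = (3)*(-3) - (3)*(-2) = -3
  e3: v1*b13 + v2*b23 = (3)*(-2) + (-2)*(-2) = -2
Trivector part <vB>_3:
  e123: v1*b23 - v2*b13 + v3*b12 = (3)*(-2) - (-2)*(-2) + (3)*(-3) = -19
vB = 0*e1 - 3*e2 - 2*e3 - 19*e123


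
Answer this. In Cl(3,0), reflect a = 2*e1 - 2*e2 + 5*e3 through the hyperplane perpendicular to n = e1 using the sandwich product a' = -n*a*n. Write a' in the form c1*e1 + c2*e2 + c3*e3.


Reflection formula: a' = -n*a*n, with n = e1 (unit vector, n^2 = 1).
For reflection through hyperplane perp to e1:
The component along e1 flips sign, others stay.
a = (2, -2, 5)
a' = (-2, -2, 5)
a' = -2*e1 - 2*e2 + 5*e3


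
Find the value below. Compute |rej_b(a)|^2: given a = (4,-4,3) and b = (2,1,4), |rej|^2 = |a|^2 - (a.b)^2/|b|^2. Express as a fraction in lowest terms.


|a|^2 = 4^2 + (-4)^2 + 3^2 = 41
|b|^2 = 2^2 + 1^2 + 4^2 = 21
a . b = 4*2 + (-4)*1 + 3*4 = 16
(a.b)^2 = 16^2 = 256
|rej|^2 = 41 - 256/21
= (861 - 256)/21
= 605/21
In lowest terms: 605/21


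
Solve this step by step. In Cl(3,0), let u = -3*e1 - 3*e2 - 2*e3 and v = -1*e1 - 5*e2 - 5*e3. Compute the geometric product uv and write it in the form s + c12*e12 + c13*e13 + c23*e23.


In Cl(3,0): e_i^2 = 1, e_ie_j = -e_je_i for i != j.
Scalar part = u . v = (-3)*(-1) + (-3)*(-5) + (-2)*(-5)
= 3 + 15 + 10 = 28
e12 coeff = (-3)*(-5) - (-3)*(-1) = 15 - 3 = 12
e13 coeff = (-3)*(-5) - (-2)*(-1) = 15 - 2 = 13
e23 coeff = (-3)*(-5) - (-2)*(-5) = 15 - 10 = 5
uv = 28 + 12*e12 + 13*e13 + 5*e23


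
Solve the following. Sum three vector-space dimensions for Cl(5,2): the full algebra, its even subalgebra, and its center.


n = 5 + 2 = 7
Total dim = 2^7 = 128
Even subalgebra dim = 2^6 = 64
n is odd, so center dim = 2
Sum = 128 + 64 + 2 = 194


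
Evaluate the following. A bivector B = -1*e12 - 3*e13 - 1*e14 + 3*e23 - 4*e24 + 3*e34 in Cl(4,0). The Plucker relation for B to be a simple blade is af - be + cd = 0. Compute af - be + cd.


Plucker relation: af - be + cd
a*f = (-1)*3 = -3
b*e = (-3)*(-4) = 12
c*d = (-1)*3 = -3
af - be + cd = -3 - 12 + (-3)
= -18


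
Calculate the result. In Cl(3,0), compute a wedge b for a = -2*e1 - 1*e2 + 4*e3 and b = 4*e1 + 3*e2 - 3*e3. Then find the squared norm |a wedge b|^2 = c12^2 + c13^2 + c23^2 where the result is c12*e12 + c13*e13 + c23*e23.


a wedge b = (a1*b2 - a2*b1)*e12 + (a1*b3 - a3*b1)*e13 + (a2*b3 - a3*b2)*e23
e12 coeff: (-2)*3 - (-1)*4 = -6 - (-4) = -2
e13 coeff: (-2)*(-3) - 4*4 = 6 - 16 = -10
e23 coeff: (-1)*(-3) - 4*3 = 3 - 12 = -9
|a wedge b|^2 = (-2)^2 + (-10)^2 + (-9)^2
= 4 + 100 + 81
= 185


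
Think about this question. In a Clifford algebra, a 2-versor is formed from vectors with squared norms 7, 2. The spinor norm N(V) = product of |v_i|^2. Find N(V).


Spinor norm N(V) = |v1|^2 * |v2|^2 * ... * |v2|^2
= 7 * 2
Running product: 7, 14
N(V) = 14


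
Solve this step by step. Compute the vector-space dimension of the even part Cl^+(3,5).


Even subalgebra dimension = 2^(n-1)
n = 3 + 5 = 8
2^(8 - 1) = 2^7 = 128
Verification: sum of C(8,k) for even k = 1 + 28 + 70 + 28 + 1 = 128
Result = 128


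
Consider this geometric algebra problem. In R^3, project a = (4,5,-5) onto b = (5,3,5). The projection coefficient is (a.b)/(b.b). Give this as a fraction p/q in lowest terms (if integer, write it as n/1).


Projection coefficient = (a . b) / (b . b)
a . b = 4*5 + 5*3 + (-5)*5
= 20 + 15 + (-25) = 10
b . b = 5^2 + 3^2 + 5^2
= 25 + 9 + 25 = 59
Coefficient = 10/59
In lowest terms: 10/59


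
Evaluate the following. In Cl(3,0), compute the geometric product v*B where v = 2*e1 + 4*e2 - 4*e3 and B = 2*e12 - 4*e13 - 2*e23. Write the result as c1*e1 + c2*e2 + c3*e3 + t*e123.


vB has grade-1 (vector) and grade-3 (trivector) parts: vB = (v _| B) + (v ^ B).
Vector part <vB>_1:
  e1: -v2*b12 - v3*b13 = -(4)*(2) - (-4)*(-4) = -24
  e2: v1*b12 - v3*b23 = (2)*(2) - (-4)*(-2) = -4
  e3: v1*b13 + v2*b23 = (2)*(-4) + (4)*(-2) = -16
Trivector part <vB>_3:
  e123: v1*b23 - v2*b13 + v3*b12 = (2)*(-2) - (4)*(-4) + (-4)*(2) = 4
vB = -24*e1 - 4*e2 - 16*e3 + 4*e123


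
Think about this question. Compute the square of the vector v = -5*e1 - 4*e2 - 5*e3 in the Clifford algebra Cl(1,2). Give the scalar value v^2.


v^2 = sum of c_i^2 * e_i^2
Positive signature terms (e_i^2 = +1): (-5)^2 = 25
Negative signature terms (e_j^2 = -1): (-4)^2 + (-5)^2 = 41
v^2 = 25 - 41 = -16


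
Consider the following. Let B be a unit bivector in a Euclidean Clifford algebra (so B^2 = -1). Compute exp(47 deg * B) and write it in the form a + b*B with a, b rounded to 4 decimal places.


For a unit bivector B with B^2 = -1, the exponential series gives
e^(theta*B) = cos(theta) + sin(theta)*B (the GA analogue of Euler's formula).
theta = 47 degrees = 0.820305 rad
cos(47 deg) = 0.6820
sin(47 deg) = 0.7314
exp(theta*B) = 0.6820 + 0.7314*B


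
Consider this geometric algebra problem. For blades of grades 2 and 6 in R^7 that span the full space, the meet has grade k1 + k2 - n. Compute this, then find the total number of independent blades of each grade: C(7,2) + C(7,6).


Meet grade = grade(A) + grade(B) - n
= 2 + 6 - 7 = 1
C(7,2) = 21
C(7,6) = 7
dim_A + dim_B = 21 + 7 = 28


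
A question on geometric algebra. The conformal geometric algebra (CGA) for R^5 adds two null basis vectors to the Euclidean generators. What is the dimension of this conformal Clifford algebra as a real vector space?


The conformal model of R^5 uses Cl(6,1): the 5 Euclidean generators plus two extra orthogonal generators e+ (e+^2 = +1) and e- (e-^2 = -1), from which the null vectors e0, einf are built.
Number of generators m = 5 + 2 = 7.
dim Cl(p,q) = 2^m = 2^7 = 128


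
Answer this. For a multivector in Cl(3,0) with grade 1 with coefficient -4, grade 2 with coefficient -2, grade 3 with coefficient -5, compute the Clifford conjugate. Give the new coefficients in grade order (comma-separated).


Clifford conjugate sign for grade k: (-1)^(k(k+1)/2)
Grade 1: (-1)^(1*2/2) = (-1)^1 = -1, coeff -4 -> 4
Grade 2: (-1)^(2*3/2) = (-1)^3 = -1, coeff -2 -> 2
Grade 3: (-1)^(3*4/2) = (-1)^6 = 1, coeff -5 -> -5
Conjugated coefficients: 4, 2, -5


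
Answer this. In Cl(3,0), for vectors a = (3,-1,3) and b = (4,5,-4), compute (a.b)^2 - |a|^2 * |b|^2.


a . b = 3*4 + (-1)*5 + 3*(-4)
= 12 + (-5) + (-12) = -5
|a|^2 = 3^2 + (-1)^2 + 3^2 = 19
|b|^2 = 4^2 + 5^2 + (-4)^2 = 57
(a.b)^2 = (-5)^2 = 25
|a|^2 * |b|^2 = 19 * 57 = 1083
Result = 25 - 1083 = -1058


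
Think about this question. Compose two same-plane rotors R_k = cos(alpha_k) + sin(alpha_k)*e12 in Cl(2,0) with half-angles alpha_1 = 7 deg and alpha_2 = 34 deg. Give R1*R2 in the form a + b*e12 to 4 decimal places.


Same-plane rotors commute and their half-angles add:
R1*R2 = cos(a1 + a2) + sin(a1 + a2)*e12.
a1 + a2 = 7 + 34 = 41 deg
cos(41 deg) = 0.7547
sin(41 deg) = 0.6561
R1*R2 = 0.7547 + 0.6561*e12


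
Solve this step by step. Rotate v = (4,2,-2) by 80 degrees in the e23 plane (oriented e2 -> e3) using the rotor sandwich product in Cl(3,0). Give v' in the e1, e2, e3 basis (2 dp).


Rotor R = cos(40deg) - sin(40deg)*e23
Rotation angle theta = 2 * 40 = 80 degrees in the e23 plane (e2 -> e3).
The component perpendicular to the plane (e1) is invariant: v'_1 = v1 = 4.00
cos(80deg) = 0.1736, sin(80deg) = 0.9848
v'_2 = v2*cos(theta) - v3*sin(theta) = 2*0.1736 - (-2)*0.9848 = 2.32
v'_3 = v2*sin(theta) + v3*cos(theta) = 2*0.9848 + (-2)*0.1736 = 1.62
v' = 4.00*e1 + 2.32*e2 + 1.62*e3


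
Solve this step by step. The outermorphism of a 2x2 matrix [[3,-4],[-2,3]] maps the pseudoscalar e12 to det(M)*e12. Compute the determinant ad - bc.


The outermorphism of a linear map f sends e1^e2 to f(e1)^f(e2).
f(e1) = 3*e1 - 2*e2
f(e2) = -4*e1 + 3*e2
f(e1) ^ f(e2) = (3*e1 - 2*e2) ^ (-4*e1 + 3*e2)
= 3*3*e12 + (-2)*(-4)*e21
= (9 - 8)*e12
= 1*e12
Coefficient = 1


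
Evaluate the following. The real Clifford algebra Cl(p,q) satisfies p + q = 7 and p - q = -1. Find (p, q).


We need p + q = 7 and p - q = -1.
Adding: 2p = 7 + (-1) = 6, so p = 3.
Then q = 7 - 3 = 4.
(p, q) = (3, 4)


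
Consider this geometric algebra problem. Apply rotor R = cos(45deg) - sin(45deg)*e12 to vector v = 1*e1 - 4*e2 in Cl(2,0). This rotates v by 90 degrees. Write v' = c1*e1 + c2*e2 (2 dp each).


Rotor R = cos(45deg) - sin(45deg)*e12
Rotation angle theta = 2 * 45 = 90 degrees
v' = R*v*~R rotates v by theta.
cos(90deg) = 0.0000, sin(90deg) = 1.0000
v'_1 = 1*cos(90deg) - (-4)*sin(90deg)
= 1*0.0000 - (-4)*1.0000
= 4.00
v'_2 = 1*sin(90deg) + (-4)*cos(90deg)
= 1*1.0000 + (-4)*0.0000
= 1.00
v' = 4.00*e1 + 1.00*e2


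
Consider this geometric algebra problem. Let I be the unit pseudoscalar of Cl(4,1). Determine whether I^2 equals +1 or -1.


The pseudoscalar I = e1...e_n (product of all n generators) of Cl(p,q) satisfies I^2 = (-1)^(q + n(n-1)/2).
p = 4, q = 1, n = p + q = 5
n(n-1)/2 = 5 * 4 / 2 = 10
Exponent = q + n(n-1)/2 = 1 + 10 = 11
I^2 = (-1)^11 = -1


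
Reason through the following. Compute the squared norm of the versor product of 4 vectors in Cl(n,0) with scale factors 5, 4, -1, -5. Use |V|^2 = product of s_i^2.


Each vector v_i has |v_i|^2 = s_i^2
Squared scales: 5^2 = 25, 4^2 = 16, (-1)^2 = 1, (-5)^2 = 25
|V|^2 = 25 * 16 * 1 * 25
= 10000


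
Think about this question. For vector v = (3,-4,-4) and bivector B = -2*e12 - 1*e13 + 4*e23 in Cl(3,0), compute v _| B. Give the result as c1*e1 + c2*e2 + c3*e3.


Left contraction v _| B = <vB>_1 (grade-1 part of the geometric product vB).
Using e1_|e12 = e2, e2_|e12 = -e1, e1_|e13 = e3, e3_|e13 = -e1, e2_|e23 = e3, e3_|e23 = -e2:
e1 coeff: -v2*b12 - v3*b13 = -(-4)*(-2) - (-4)*(-1) = -12
e2 coeff: v1*b12 - v3*b23 = (3)*(-2) - (-4)*(4) = 10
e3 coeff: v1*b13 + v2*b23 = (3)*(-1) + (-4)*(4) = -19
v _| B = -12*e1 + 10*e2 - 19*e3


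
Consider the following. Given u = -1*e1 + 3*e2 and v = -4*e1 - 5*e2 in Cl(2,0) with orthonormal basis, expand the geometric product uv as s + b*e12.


Expand: (-1*e1 + 3*e2)(-4*e1 - 5*e2)
= (-1)*(-4)*e1e1 + (-1)*(-5)*e1e2 + 3*(-4)*e2e1 + 3*(-5)*e2e2
Using e1^2 = e2^2 = 1, e2e1 = -e1e2:
Scalar part s = (-1)*(-4) + 3*(-5) = 4 + (-15) = -11
Bivector part b = (-1)*(-5) - 3*(-4) = 5 - (-12) = 17
uv = -11 + 17*e12


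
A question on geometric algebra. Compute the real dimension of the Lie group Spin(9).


Spin(n) double-covers SO(n); both have Lie algebra so(n) of dimension n(n-1)/2.
n = 9
n(n-1) = 9 * 8 = 72
dim Spin(9) = 72/2 = 36


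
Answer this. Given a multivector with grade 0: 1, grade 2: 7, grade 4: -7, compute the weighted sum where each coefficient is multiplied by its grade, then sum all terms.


Grade-weighted sum = sum of grade_k * coefficient_k
0*1 = 0
2*7 = 14
4*(-7) = -28
Total = 0 + 14 + (-28) = -14


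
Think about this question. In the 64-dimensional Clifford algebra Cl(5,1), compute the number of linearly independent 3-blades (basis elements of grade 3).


Number of grade-k basis blades in Cl(p,q) with n = p + q is C(n, k).
n = 5 + 1 = 6
C(6, 3) = 6! / (3! * 3!)
= 720 / (6 * 6)
= 20


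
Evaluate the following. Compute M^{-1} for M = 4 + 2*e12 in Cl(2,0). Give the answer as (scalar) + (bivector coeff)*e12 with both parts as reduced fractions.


M = 4 + 2*e12, where e12^2 = -1.
Since M commutes with its reverse ~M = a - b*e12, M * ~M = a^2 - b^2*e12^2 = a^2 + b^2.
So M^{-1} = ~M / (a^2 + b^2) = (a - b*e12)/(a^2 + b^2).
a^2 + b^2 = 16 + 4 = 20
Scalar part = 4/20 = 1/5
Bivector coeff = -2/20 = -1/10
M^{-1} = 1/5 - 1/10*e12


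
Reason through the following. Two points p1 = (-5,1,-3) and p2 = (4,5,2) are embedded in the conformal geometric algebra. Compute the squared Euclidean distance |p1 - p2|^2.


p1 - p2 = (-9, -4, -5)
|p1 - p2|^2 = (-9)^2 + (-4)^2 + (-5)^2
= 81 + 16 + 25
= 122


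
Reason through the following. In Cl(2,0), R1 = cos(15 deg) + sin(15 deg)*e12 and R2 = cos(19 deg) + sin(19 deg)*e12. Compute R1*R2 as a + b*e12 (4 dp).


Same-plane rotors commute and their half-angles add:
R1*R2 = cos(a1 + a2) + sin(a1 + a2)*e12.
a1 + a2 = 15 + 19 = 34 deg
cos(34 deg) = 0.8290
sin(34 deg) = 0.5592
R1*R2 = 0.8290 + 0.5592*e12


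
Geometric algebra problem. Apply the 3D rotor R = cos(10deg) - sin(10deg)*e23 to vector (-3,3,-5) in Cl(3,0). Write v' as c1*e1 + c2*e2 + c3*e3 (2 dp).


Rotor R = cos(10deg) - sin(10deg)*e23
Rotation angle theta = 2 * 10 = 20 degrees in the e23 plane (e2 -> e3).
The component perpendicular to the plane (e1) is invariant: v'_1 = v1 = -3.00
cos(20deg) = 0.9397, sin(20deg) = 0.3420
v'_2 = v2*cos(theta) - v3*sin(theta) = 3*0.9397 - (-5)*0.3420 = 4.53
v'_3 = v2*sin(theta) + v3*cos(theta) = 3*0.3420 + (-5)*0.9397 = -3.67
v' = -3.00*e1 + 4.53*e2 - 3.67*e3


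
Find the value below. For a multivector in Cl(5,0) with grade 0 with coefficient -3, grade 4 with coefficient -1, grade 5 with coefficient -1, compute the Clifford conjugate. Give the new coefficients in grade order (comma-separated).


Clifford conjugate sign for grade k: (-1)^(k(k+1)/2)
Grade 0: (-1)^(0*1/2) = (-1)^0 = 1, coeff -3 -> -3
Grade 4: (-1)^(4*5/2) = (-1)^10 = 1, coeff -1 -> -1
Grade 5: (-1)^(5*6/2) = (-1)^15 = -1, coeff -1 -> 1
Conjugated coefficients: -3, -1, 1


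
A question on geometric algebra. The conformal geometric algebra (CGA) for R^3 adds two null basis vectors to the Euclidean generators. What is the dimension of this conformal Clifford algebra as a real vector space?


The conformal model of R^3 uses Cl(4,1): the 3 Euclidean generators plus two extra orthogonal generators e+ (e+^2 = +1) and e- (e-^2 = -1), from which the null vectors e0, einf are built.
Number of generators m = 3 + 2 = 5.
dim Cl(p,q) = 2^m = 2^5 = 32


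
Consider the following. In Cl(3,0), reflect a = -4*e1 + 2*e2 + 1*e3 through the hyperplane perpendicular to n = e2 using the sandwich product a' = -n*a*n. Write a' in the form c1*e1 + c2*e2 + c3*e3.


Reflection formula: a' = -n*a*n, with n = e2 (unit vector, n^2 = 1).
For reflection through hyperplane perp to e2:
The component along e2 flips sign, others stay.
a = (-4, 2, 1)
a' = (-4, -2, 1)
a' = -4*e1 - 2*e2 + 1*e3


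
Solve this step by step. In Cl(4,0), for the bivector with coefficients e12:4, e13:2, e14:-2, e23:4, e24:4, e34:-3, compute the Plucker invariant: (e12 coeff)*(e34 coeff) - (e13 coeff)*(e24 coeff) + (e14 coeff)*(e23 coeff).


Plucker relation: af - be + cd
a*f = 4*(-3) = -12
b*e = 2*4 = 8
c*d = (-2)*4 = -8
af - be + cd = -12 - 8 + (-8)
= -28


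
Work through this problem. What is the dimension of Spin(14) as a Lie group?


Spin(n) double-covers SO(n); both have Lie algebra so(n) of dimension n(n-1)/2.
n = 14
n(n-1) = 14 * 13 = 182
dim Spin(14) = 182/2 = 91
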